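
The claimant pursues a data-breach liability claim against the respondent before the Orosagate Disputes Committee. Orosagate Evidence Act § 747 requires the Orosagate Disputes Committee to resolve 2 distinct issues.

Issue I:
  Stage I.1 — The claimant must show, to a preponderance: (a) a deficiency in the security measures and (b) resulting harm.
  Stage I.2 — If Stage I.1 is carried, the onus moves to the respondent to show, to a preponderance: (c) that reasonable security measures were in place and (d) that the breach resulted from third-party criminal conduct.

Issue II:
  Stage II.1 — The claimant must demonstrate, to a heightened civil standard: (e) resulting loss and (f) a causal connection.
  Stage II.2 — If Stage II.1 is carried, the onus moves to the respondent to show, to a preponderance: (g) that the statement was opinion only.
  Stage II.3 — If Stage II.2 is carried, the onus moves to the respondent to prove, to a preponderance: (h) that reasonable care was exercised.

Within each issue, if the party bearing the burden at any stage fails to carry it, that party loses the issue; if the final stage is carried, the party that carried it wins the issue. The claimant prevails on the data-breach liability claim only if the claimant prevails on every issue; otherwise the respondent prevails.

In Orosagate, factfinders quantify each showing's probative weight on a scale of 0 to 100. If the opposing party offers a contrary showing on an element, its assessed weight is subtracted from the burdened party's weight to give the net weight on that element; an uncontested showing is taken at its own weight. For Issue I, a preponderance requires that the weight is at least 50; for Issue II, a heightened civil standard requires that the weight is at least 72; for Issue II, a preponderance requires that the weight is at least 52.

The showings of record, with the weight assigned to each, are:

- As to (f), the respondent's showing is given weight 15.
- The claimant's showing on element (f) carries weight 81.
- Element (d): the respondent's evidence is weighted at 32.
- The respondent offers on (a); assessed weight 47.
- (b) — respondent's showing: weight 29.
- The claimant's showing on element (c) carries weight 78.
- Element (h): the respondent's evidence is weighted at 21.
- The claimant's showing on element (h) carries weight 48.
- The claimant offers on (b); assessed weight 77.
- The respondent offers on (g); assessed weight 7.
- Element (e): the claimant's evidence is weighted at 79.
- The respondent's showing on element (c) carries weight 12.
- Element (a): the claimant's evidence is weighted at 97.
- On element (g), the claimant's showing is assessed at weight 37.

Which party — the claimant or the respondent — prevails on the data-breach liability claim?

respondent

— Issue I —
Stage I.1 (claimant, a preponderance, weight is at least 50): (a) net 97−47=50 ≥ 50 — meets; (b) net 77−29=48 < 50 — fails.
  Stage I.1 not carried; the claimant fails its burden.
The respondent prevails on this issue.
— Issue II —
Stage II.1 (claimant, a heightened civil standard, weight is at least 72): (e) 79 ≥ 72 — meets; (f) net 81−15=66 < 72 — fails.
  The claimant does not carry Stage II.1.
So the respondent prevails on this issue.
Per-issue: Issue I → respondent; Issue II → respondent. The claimant must prevail on every issue; overall, the respondent prevails.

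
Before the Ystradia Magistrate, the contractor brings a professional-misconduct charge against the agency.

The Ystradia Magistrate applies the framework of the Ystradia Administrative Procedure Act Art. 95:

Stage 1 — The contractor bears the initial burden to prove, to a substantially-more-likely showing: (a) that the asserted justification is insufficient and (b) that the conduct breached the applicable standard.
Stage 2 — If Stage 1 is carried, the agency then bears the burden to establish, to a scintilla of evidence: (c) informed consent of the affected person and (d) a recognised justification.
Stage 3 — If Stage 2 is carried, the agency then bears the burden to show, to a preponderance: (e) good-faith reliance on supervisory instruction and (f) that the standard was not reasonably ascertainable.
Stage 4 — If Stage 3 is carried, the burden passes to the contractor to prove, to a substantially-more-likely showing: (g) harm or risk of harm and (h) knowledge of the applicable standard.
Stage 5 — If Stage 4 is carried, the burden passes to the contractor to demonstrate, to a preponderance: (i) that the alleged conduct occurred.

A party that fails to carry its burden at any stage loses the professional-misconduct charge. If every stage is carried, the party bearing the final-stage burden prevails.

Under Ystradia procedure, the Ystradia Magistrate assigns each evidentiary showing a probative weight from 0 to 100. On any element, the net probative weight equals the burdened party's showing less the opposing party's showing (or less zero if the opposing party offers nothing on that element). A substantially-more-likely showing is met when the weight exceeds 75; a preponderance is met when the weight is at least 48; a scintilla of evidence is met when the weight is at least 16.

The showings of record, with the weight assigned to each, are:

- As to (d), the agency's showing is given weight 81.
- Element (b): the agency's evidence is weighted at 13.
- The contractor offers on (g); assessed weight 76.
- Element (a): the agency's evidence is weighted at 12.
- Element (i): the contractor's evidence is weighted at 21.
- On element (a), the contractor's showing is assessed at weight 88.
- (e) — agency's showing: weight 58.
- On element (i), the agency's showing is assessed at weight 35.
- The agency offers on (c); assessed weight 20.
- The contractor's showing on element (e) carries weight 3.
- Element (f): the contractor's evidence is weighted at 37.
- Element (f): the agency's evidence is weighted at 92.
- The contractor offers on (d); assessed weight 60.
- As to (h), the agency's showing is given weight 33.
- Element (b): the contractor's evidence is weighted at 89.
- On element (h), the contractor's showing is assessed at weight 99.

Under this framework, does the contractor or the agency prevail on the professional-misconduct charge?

Stage 1 — burden on contractor; standard: a substantially-more-likely showing (weight exceeds 75).
    (a): 88 − 12 = 76 > 75 [met]
    (b): 89 − 13 = 76 > 75 [met]
  Stage 1 is satisfied; the onus moves to the agency.
Stage 2 — burden on agency; standard: a scintilla of evidence (weight is at least 16).
    (c): 20 ≥ 16 [met]
    (d): 81 − 60 = 21 ≥ 16 [met]
  All elements met. The agency retains the burden for Stage 3.
Stage 3 — burden on agency; standard: a preponderance (weight is at least 48).
    (e): 58 − 3 = 55 ≥ 48 [met]
    (f): 92 − 37 = 55 ≥ 48 [met]
  Stage 3 carried; the burden shifts to the contractor.
Stage 4 — burden on contractor; standard: a substantially-more-likely showing (weight exceeds 75).
    (g): 76 > 75 [met]
    (h): 99 − 33 = 66 ≤ 75 [not met]
  Not every element is met, so the contractor fails to carry Stage 4.
The analysis ends at Stage 4; the agency prevails.

agency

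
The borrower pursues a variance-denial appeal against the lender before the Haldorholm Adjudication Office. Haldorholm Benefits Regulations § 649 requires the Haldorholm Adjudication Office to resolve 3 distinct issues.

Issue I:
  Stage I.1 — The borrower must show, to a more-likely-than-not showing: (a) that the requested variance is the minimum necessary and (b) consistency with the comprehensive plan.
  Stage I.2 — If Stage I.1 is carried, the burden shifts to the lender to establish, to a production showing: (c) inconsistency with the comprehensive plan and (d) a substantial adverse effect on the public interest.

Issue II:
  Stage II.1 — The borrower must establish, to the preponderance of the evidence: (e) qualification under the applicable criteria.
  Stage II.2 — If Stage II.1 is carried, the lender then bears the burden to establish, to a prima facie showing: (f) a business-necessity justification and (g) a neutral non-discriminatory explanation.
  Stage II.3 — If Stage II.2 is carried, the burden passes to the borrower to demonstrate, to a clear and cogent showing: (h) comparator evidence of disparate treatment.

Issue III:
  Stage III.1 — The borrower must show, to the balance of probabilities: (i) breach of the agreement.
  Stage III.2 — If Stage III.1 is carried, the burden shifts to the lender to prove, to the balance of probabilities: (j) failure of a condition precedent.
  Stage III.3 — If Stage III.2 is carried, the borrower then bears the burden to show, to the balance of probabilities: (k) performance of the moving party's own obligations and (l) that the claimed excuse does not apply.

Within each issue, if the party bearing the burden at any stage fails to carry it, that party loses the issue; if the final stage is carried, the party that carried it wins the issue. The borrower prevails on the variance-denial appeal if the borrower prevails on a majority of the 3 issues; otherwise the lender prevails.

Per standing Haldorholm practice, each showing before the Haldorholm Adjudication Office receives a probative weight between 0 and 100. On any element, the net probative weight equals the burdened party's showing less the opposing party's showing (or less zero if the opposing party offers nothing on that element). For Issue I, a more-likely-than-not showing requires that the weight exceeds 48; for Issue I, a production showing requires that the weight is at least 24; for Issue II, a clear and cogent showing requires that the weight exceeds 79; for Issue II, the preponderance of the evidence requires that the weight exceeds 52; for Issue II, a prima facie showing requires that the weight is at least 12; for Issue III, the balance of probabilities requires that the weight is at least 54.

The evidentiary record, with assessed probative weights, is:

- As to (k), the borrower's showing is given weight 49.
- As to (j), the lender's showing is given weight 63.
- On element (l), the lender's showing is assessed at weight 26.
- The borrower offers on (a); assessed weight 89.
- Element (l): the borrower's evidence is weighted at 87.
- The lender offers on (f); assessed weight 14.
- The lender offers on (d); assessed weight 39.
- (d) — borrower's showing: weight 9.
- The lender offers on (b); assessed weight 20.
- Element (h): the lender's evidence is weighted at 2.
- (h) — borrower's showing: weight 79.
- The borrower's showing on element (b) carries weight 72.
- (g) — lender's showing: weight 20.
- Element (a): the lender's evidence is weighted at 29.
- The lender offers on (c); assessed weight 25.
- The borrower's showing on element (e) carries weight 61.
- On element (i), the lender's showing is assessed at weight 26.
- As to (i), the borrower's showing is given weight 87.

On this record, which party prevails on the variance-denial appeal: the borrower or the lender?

lender

— Issue I —
Stage I.1 (borrower, a more-likely-than-not showing, weight exceeds 48): (a) net 89−29=60 > 48 — meets; (b) net 72−20=52 > 48 — meets.
  Stage I.1 carried; the burden shifts to the lender.
Stage I.2 (lender, a production showing, weight is at least 24): (c) 25 ≥ 24 — meets; (d) net 39−9=30 ≥ 24 — meets.
  Stage I.2 carried; the final stage is satisfied.
With every stage satisfied, the lender prevails on this issue.
— Issue II —
Stage II.1 (borrower, the preponderance of the evidence, weight exceeds 52): (e) 61 > 52 — meets.
  All elements met. The burden passes to the lender.
Stage II.2 (lender, a prima facie showing, weight is at least 12): (f) 14 ≥ 12 — meets; (g) 20 ≥ 12 — meets.
  Stage II.2 is satisfied; the onus moves to the borrower.
Stage II.3 (borrower, a clear and cogent showing, weight exceeds 79): (h) net 79−2=77 ≤ 79 — fails.
  Not every element is met, so the borrower fails to carry Stage II.3.
The lender prevails on this issue.
— Issue III —
Stage III.1 (borrower, the balance of probabilities, weight is at least 54): (i) net 87−26=61 ≥ 54 — meets.
  Stage III.1 is satisfied; the onus moves to the lender.
Stage III.2 (lender, the balance of probabilities, weight is at least 54): (j) 63 ≥ 54 — meets.
  The lender carries Stage III.2; the borrower now bears the burden.
Stage III.3 (borrower, the balance of probabilities, weight is at least 54): (k) 49 < 54 — fails; (l) net 87−26=61 ≥ 54 — meets.
  Stage III.3 not carried; the borrower fails its burden.
So the lender prevails on this issue.
Per-issue: Issue I → lender; Issue II → lender; Issue III → lender. The borrower must prevail on a majority of issues; overall, the lender prevails.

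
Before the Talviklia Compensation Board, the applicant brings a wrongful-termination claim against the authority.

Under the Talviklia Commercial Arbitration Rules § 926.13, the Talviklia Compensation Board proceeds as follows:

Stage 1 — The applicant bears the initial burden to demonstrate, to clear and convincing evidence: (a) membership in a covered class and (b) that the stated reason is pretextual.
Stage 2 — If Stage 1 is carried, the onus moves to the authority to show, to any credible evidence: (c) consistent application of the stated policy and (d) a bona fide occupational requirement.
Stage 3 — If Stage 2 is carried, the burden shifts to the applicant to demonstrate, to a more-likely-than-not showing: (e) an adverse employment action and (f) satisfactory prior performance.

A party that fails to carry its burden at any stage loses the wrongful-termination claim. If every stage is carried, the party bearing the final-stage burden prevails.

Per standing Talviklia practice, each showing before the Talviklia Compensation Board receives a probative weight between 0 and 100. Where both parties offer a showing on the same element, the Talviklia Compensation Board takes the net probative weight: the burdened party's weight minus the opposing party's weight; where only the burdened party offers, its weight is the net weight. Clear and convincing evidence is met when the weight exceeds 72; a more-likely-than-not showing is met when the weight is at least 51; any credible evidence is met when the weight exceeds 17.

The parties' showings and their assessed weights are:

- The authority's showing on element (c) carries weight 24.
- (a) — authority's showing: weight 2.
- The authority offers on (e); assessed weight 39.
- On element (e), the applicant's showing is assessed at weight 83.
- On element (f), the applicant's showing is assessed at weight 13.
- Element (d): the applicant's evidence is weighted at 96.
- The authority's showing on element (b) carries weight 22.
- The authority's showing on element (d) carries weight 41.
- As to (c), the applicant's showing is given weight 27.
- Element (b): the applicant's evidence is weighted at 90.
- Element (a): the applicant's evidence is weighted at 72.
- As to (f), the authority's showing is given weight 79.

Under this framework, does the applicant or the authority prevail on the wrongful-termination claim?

At Stage 1 the applicant must meet clear and convincing evidence (weight exceeds 72): on (a) the weight is 72 less the opposing 2 gives net 70, ≤ 72, so (a) does not meet the standard; on (b) the weight is 90 less the opposing 22 gives net 68, ≤ 72, so (b) does not meet the standard.
  The applicant does not carry Stage 1.
So the authority prevails.

authority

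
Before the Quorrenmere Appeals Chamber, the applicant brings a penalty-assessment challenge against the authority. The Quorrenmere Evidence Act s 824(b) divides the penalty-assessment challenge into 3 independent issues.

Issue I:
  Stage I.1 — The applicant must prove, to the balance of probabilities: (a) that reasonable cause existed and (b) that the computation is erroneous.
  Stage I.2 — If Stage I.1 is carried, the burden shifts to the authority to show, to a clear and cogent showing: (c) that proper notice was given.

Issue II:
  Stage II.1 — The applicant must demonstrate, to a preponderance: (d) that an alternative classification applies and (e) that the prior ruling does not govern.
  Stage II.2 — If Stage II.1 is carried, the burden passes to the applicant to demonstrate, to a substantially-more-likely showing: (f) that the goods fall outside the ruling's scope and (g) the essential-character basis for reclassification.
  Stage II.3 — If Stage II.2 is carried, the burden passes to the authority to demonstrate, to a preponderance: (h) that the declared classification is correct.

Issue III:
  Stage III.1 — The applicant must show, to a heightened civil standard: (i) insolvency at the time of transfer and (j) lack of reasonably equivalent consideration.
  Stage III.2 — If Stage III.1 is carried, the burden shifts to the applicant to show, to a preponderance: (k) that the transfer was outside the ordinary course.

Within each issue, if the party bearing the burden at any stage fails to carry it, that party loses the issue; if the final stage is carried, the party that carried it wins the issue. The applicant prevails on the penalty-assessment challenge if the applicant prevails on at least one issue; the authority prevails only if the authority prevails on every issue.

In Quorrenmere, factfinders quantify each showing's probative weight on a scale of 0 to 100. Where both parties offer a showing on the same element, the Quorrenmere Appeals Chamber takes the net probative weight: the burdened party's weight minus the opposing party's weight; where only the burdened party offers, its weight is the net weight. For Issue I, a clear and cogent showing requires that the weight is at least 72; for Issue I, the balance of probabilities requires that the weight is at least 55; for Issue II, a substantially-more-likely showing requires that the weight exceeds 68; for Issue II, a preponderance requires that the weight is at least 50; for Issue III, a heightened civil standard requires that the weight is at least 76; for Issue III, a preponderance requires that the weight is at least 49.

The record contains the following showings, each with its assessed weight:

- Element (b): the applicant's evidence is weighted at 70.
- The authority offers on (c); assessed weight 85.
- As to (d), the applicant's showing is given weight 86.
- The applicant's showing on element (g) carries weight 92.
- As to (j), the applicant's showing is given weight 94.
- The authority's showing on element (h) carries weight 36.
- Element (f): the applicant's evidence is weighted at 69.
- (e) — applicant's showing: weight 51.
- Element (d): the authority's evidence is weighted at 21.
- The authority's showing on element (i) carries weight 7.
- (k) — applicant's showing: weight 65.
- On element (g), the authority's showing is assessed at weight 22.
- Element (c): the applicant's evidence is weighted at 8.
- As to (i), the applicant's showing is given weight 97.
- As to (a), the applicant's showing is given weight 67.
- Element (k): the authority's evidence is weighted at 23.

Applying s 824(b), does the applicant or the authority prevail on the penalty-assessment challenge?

applicant

— Issue I —
At Stage I.1 the applicant must meet the balance of probabilities (weight is at least 55): on (a) the weight is 67, which does reach 55, so (a) meets the standard; on (b) the weight is 70, which does reach 55, so (b) meets the standard.
  Stage I.1 carried; the burden shifts to the authority.
At Stage I.2 the authority must meet a clear and cogent showing (weight is at least 72): on (c) the weight is 85 less the opposing 8 gives net 77, ≥ 72, so (c) meets the standard.
  All elements met at the final stage.
All stages carried — the authority prevails on this issue.
— Issue II —
Stage II.1 — burden on applicant; standard: a preponderance (weight is at least 50).
    (d): 86 − 21 = 65 ≥ 50 [met]
    (e): 51 ≥ 50 [met]
  All elements met. The applicant retains the burden for Stage II.2.
Stage II.2 — burden on applicant; standard: a substantially-more-likely showing (weight exceeds 68).
    (f): 69 > 68 [met]
    (g): 92 − 22 = 70 > 68 [met]
  Stage II.2 carried; the burden shifts to the authority.
Stage II.3 — burden on authority; standard: a preponderance (weight is at least 50).
    (h): 36 < 50 [not met]
  Stage II.3 not carried; the authority fails its burden.
The applicant prevails on this issue.
— Issue III —
Stage III.1 (applicant, a heightened civil standard, weight is at least 76): (i) net 97−7=90 ≥ 76 — meets; (j) 94 ≥ 76 — meets.
  Stage III.1 carried; the burden remains with the applicant.
Stage III.2 (applicant, a preponderance, weight is at least 49): (k) net 65−23=42 < 49 — fails.
  The applicant does not carry Stage III.2.
The analysis ends at Stage III.2; the authority prevails on this issue.
Per-issue: Issue I → authority; Issue II → applicant; Issue III → authority. The applicant must prevail on at least one issue; overall, the applicant prevails.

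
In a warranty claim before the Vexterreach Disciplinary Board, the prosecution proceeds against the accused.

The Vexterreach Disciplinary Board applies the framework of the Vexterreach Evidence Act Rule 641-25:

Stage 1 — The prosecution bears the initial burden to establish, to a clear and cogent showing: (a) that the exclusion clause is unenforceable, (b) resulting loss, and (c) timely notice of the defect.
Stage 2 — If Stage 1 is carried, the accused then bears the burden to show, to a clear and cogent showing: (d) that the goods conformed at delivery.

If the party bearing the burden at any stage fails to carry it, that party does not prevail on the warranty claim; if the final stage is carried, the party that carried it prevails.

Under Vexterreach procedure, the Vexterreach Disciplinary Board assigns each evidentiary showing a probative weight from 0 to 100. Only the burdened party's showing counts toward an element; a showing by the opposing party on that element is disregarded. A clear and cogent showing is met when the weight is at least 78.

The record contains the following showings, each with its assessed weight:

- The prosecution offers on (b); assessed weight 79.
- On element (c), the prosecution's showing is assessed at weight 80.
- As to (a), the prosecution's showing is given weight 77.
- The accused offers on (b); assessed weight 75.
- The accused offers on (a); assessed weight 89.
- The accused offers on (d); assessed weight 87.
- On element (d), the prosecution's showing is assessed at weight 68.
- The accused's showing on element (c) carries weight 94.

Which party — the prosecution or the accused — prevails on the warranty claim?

accused

At Stage 1 the prosecution must meet a clear and cogent showing (weight is at least 78): on (a) the weight is 77 (the accused's 89 is given no effect), which does not reach 78, so (a) does not meet the standard; on (b) the weight is 79 (the accused's 75 is given no effect), which does reach 78, so (b) meets the standard; on (c) the weight is 80 (the accused's 94 is given no effect), ≥ 78, so (c) meets the standard.
  Not every element is met, so the prosecution fails to carry Stage 1.
The accused prevails.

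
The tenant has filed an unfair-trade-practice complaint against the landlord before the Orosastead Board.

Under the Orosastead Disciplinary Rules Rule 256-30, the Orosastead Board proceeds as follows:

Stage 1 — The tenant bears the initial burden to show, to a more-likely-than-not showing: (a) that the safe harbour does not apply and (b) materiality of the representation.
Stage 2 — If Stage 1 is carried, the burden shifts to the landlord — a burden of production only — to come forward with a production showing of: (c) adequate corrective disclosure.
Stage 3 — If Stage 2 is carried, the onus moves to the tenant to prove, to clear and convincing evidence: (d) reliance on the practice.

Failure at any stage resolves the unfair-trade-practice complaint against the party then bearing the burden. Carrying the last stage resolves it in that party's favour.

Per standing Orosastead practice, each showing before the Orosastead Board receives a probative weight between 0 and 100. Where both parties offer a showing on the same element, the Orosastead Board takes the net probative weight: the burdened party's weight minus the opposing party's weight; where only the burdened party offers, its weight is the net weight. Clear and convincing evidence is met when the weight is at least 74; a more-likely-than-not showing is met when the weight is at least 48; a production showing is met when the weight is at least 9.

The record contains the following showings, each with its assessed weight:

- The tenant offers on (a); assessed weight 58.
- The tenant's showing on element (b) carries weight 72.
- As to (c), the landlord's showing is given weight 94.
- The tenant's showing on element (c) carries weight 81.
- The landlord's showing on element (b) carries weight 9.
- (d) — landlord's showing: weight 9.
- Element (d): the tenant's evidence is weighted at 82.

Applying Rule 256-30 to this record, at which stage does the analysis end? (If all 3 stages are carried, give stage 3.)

stage 3

At Stage 1 the tenant must meet a more-likely-than-not showing (weight is at least 48): on (a) the weight is 58, ≥ 48, so (a) meets the standard; on (b) the weight is 72 less the opposing 9 gives net 63, ≥ 48, so (b) meets the standard.
  All elements met. The burden passes to the landlord.
At Stage 2 the landlord must meet a production showing (weight is at least 9): on (c) the weight is 94 less the opposing 81 gives net 13, which does reach 9, so (c) meets the standard.
  The landlord carries Stage 2; the tenant now bears the burden.
At Stage 3 the tenant must meet clear and convincing evidence (weight is at least 74): on (d) the weight is 82 less the opposing 9 gives net 73, < 74, so (d) does not meet the standard.
  Not every element is met, so the tenant fails to carry Stage 3.
The landlord prevails.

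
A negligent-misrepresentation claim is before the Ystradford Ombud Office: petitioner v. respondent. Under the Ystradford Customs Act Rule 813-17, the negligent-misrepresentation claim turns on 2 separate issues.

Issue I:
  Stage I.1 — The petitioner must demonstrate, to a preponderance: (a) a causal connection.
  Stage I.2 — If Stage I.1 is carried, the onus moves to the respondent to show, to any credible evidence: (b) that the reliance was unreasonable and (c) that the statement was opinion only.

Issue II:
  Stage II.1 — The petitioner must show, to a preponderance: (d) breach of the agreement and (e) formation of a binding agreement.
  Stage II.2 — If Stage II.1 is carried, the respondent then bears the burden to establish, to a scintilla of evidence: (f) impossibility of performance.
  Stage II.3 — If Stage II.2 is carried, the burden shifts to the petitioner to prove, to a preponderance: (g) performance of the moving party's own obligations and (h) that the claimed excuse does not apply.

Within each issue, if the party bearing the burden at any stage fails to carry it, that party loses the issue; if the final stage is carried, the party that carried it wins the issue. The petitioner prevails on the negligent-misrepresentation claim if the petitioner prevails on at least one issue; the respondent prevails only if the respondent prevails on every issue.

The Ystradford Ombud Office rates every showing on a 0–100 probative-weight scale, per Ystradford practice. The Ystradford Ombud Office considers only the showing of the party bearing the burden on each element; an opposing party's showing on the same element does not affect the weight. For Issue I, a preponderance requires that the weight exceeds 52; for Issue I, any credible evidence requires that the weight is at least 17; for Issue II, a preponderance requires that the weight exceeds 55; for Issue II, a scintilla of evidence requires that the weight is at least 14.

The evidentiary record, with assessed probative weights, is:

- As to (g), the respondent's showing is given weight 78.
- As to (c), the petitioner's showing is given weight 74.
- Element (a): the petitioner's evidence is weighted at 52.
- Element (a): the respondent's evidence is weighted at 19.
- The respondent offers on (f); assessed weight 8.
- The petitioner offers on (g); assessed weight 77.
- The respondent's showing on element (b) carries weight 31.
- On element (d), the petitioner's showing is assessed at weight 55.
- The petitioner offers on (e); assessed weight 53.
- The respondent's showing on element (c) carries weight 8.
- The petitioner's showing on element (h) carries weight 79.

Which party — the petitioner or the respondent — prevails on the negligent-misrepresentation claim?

respondent

— Issue I —
At Stage I.1 the petitioner must meet a preponderance (weight exceeds 52): on (a) the weight is 52 (the respondent's 19 is given no effect), which does not exceed 52, so (a) does not meet the standard.
  Stage I.1 not carried; the petitioner fails its burden.
The respondent prevails on this issue.
— Issue II —
Stage II.1 — burden on petitioner; standard: a preponderance (weight exceeds 55).
    (d): 55 ≤ 55 [not met]
    (e): 53 ≤ 55 [not met]
  The petitioner does not carry Stage II.1.
The respondent prevails on this issue.
Per-issue: Issue I → respondent; Issue II → respondent. The petitioner must prevail on at least one issue; overall, the respondent prevails.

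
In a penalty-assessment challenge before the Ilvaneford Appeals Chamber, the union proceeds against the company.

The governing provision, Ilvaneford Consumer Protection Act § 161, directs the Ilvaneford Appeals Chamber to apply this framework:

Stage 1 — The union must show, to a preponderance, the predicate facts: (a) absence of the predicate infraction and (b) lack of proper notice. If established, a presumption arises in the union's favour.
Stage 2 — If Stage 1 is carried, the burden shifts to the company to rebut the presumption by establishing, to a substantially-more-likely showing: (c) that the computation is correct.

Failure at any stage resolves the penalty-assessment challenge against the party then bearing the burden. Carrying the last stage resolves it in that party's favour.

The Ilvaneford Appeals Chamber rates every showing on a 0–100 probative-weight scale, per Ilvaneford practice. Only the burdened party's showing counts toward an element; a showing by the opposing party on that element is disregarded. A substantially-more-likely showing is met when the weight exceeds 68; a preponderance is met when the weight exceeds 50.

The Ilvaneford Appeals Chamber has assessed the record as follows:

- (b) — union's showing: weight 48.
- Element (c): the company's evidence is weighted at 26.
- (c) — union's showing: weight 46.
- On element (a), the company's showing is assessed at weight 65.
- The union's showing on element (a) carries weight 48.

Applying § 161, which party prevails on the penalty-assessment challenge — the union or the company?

company

Stage 1 — burden on union; standard: a preponderance (weight exceeds 50).
    (a): 48 (company's 65 disregarded) ≤ 50 [not met]
    (b): 48 ≤ 50 [not met]
  The union does not carry Stage 1.
So the company prevails.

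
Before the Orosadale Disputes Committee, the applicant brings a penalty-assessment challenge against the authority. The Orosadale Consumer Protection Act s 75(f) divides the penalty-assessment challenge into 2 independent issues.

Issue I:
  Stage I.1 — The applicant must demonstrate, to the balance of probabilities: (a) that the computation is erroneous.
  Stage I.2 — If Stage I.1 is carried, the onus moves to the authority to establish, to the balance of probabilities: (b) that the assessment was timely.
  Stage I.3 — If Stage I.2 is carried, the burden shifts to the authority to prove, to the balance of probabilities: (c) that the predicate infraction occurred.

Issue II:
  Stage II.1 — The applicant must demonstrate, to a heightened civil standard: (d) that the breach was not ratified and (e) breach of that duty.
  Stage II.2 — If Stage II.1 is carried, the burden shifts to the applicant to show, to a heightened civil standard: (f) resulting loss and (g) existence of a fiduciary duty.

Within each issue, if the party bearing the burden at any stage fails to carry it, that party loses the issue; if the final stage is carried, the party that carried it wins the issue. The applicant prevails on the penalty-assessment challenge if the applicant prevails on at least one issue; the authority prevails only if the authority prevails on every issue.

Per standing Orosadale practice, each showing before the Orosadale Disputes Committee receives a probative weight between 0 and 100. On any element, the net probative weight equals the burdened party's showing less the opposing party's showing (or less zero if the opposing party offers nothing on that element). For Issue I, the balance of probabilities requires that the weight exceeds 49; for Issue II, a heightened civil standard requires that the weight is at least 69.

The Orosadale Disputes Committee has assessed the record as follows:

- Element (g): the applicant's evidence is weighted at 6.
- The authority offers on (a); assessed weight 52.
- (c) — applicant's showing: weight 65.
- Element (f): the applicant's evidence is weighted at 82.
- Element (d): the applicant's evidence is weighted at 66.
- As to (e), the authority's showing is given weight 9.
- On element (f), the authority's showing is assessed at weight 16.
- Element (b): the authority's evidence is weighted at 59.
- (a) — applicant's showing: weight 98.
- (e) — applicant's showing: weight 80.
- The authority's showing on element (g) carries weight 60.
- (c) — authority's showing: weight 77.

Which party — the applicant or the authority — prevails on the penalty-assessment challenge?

— Issue I —
At Stage I.1 the applicant must meet the balance of probabilities (weight exceeds 49): on (a) the weight is 98 less the opposing 52 gives net 46, which does not exceed 49, so (a) does not meet the standard.
  Not every element is met, so the applicant fails to carry Stage I.1.
The analysis ends at Stage I.1; the authority prevails on this issue.
— Issue II —
Stage II.1 — burden on applicant; standard: a heightened civil standard (weight is at least 69).
    (d): 66 < 69 [not met]
    (e): 80 − 9 = 71 ≥ 69 [met]
  Stage II.1 not carried; the applicant fails its burden.
The analysis ends at Stage II.1; the authority prevails on this issue.
Per-issue: Issue I → authority; Issue II → authority. The applicant must prevail on at least one issue; overall, the authority prevails.

authority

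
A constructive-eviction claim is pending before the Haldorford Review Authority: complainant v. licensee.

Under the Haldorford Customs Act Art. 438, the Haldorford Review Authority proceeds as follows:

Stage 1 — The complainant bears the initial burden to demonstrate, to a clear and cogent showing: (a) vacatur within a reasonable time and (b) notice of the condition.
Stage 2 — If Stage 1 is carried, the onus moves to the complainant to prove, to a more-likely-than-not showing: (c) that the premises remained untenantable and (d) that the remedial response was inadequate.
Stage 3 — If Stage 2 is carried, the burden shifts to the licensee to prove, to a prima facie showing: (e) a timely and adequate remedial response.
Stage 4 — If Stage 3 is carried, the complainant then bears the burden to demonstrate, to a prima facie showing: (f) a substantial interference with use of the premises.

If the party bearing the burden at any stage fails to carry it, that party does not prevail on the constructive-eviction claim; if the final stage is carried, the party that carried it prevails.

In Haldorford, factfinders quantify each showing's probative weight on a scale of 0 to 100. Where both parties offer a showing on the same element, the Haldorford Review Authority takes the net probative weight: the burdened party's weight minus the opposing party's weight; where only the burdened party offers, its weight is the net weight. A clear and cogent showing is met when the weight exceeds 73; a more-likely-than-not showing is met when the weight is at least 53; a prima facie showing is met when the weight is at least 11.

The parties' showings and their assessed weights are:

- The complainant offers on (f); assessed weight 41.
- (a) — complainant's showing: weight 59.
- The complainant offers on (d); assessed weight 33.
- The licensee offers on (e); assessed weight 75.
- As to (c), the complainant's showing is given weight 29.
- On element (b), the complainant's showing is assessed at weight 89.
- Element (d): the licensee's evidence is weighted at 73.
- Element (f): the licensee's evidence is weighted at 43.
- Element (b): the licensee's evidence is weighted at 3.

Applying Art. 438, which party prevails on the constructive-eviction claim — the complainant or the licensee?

Stage 1 (complainant, a clear and cogent showing, weight exceeds 73): (a) 59 ≤ 73 — fails; (b) net 89−3=86 > 73 — meets.
  Stage 1 not carried; the complainant fails its burden.
The analysis ends at Stage 1; the licensee prevails.

licensee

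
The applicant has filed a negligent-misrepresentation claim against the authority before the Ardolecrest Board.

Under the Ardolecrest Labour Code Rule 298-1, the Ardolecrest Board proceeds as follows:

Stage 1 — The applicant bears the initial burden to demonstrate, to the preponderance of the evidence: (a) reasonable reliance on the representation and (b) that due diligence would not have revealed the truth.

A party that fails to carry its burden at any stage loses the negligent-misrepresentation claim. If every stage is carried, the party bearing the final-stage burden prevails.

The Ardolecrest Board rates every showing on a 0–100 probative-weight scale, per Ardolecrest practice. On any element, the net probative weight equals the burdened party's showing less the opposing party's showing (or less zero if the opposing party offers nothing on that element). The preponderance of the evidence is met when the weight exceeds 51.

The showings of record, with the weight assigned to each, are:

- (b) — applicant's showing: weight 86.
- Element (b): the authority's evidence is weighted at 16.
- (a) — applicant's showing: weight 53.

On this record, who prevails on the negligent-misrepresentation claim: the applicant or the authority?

Stage 1 (applicant, the preponderance of the evidence, weight exceeds 51): (a) 53 > 51 — meets; (b) net 86−16=70 > 51 — meets.
  The applicant carries the last stage.
All stages carried — the applicant prevails.

applicant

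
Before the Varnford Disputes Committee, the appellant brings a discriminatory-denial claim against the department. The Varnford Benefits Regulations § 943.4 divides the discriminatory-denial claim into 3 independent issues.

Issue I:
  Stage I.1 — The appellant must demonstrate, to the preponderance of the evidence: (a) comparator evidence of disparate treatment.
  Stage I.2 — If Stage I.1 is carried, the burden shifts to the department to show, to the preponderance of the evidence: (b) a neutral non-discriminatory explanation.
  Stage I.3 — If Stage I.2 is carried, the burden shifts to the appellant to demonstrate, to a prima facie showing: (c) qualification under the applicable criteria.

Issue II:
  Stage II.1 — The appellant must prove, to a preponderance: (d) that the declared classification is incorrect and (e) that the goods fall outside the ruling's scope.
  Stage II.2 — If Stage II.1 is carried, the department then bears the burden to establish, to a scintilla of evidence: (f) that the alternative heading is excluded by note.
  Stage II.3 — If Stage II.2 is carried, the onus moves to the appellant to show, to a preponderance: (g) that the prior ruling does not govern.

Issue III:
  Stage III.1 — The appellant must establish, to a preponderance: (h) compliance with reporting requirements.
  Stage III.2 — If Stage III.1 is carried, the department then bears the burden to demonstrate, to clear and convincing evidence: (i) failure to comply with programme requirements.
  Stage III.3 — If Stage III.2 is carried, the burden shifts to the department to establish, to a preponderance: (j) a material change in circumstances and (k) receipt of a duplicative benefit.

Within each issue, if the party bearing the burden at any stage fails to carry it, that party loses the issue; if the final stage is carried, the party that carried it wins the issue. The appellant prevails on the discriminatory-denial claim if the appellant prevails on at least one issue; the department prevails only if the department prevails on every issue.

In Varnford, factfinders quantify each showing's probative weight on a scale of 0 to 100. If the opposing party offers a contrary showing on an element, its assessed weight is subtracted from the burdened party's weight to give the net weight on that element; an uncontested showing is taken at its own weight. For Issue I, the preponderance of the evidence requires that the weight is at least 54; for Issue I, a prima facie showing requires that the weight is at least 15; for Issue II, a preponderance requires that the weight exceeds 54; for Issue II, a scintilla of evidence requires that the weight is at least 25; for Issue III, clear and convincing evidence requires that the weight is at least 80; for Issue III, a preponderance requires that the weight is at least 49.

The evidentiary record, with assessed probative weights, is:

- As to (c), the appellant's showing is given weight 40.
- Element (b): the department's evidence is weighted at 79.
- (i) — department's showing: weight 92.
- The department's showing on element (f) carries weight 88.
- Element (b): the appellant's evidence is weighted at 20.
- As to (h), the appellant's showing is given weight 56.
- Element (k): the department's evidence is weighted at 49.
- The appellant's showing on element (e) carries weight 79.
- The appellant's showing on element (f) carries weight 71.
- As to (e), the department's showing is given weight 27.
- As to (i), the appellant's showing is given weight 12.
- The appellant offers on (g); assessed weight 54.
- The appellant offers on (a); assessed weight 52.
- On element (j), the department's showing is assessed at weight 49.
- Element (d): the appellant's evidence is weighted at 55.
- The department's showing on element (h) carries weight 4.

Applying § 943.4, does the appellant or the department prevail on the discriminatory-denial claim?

department

— Issue I —
Stage I.1 — burden on appellant; standard: the preponderance of the evidence (weight is at least 54).
    (a): 52 < 54 [not met]
  Stage I.1 not carried; the appellant fails its burden.
The department prevails on this issue.
— Issue II —
At Stage II.1 the appellant must meet a preponderance (weight exceeds 54): on (d) the weight is 55, > 54, so (d) meets the standard; on (e) the weight is 79 less the opposing 27 gives net 52, ≤ 54, so (e) does not meet the standard.
  The appellant does not carry Stage II.1.
So the department prevails on this issue.
— Issue III —
Stage III.1 (appellant, a preponderance, weight is at least 49): (h) net 56−4=52 ≥ 49 — meets.
  The appellant carries Stage III.1; the department now bears the burden.
Stage III.2 (department, clear and convincing evidence, weight is at least 80): (i) net 92−12=80 ≥ 80 — meets.
  Stage III.2 carried; the burden remains with the department.
Stage III.3 (department, a preponderance, weight is at least 49): (j) 49 ≥ 49 — meets; (k) 49 ≥ 49 — meets.
  The department carries the last stage.
With every stage satisfied, the department prevails on this issue.
Per-issue: Issue I → department; Issue II → department; Issue III → department. The appellant must prevail on at least one issue; overall, the department prevails.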